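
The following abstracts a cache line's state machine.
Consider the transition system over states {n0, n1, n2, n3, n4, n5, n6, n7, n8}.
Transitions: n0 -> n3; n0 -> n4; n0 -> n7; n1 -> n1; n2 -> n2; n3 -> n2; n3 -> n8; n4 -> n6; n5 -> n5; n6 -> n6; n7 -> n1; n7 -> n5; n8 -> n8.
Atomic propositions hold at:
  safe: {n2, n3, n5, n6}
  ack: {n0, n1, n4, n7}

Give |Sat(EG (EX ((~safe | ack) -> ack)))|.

8

Sat(~safe) = {n0, n1, n4, n7, n8}
Sat(~safe | ack) = {n0, n1, n4, n7, n8}
Sat((~safe | ack) -> ack) = {n0, n1, n2, n3, n4, n5, n6, n7}
Sat(EX ((~safe | ack) -> ack)) = {s : some successor in {n0, n1, n2, n3, n4, n5, n6, n7}} = {n0, n1, n2, n3, n4, n5, n6, n7}
EG (EX ((~safe | ack) -> ack)): greatest fixpoint, start Z0 = {n0, n1, n2, n3, n4, n5, n6, n7}, keep only states in Sat with some successor in Z. Already a fixed point.
Sat(EG (EX ((~safe | ack) -> ack))) = {n0, n1, n2, n3, n4, n5, n6, n7}
|Sat(EG (EX ((~safe | ack) -> ack)))| = |{n0, n1, n2, n3, n4, n5, n6, n7}| = 8.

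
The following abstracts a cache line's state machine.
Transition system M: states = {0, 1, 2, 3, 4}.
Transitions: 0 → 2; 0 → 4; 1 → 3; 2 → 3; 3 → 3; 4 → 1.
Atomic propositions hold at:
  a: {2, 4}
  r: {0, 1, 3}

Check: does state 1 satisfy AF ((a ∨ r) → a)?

No

Sat(a ∨ r) = {0, 1, 2, 3, 4}
Sat((a ∨ r) → a) = {2, 4}
AF ((a ∨ r) → a): least fixpoint, start Z0 = {2, 4}, add states with every successor in Z. Z1 = {0, 2, 4}; fixed.
Sat(AF ((a ∨ r) → a)) = {0, 2, 4}
1 ∉ Sat(AF ((a ∨ r) → a)) = {0, 2, 4}, so the formula does not hold at 1.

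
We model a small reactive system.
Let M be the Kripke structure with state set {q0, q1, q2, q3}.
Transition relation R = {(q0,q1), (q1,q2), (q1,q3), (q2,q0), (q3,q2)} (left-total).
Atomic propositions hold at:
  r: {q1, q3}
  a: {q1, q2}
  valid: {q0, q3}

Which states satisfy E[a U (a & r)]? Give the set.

{q1}

Sat(a & r) = {q1}
E[a U (a & r)]: least fixpoint, start Z0 = Sat((a & r)) = {q1}, add states in Sat(a) with some successor in Z. Already a fixed point.
Sat(E[a U (a & r)]) = {q1}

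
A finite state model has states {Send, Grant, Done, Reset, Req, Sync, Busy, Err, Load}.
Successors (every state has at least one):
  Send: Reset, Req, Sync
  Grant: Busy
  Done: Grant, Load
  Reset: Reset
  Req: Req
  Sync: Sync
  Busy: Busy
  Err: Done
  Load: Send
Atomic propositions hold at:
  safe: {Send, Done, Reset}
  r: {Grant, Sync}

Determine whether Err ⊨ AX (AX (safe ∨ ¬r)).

No

Sat(¬r) = {Send, Done, Reset, Req, Busy, Err, Load}
Sat(safe ∨ ¬r) = {Send, Done, Reset, Req, Busy, Err, Load}
Sat(AX (safe ∨ ¬r)) = {s : every successor in {Send, Done, Reset, Req, Busy, Err, Load}} = {Grant, Reset, Req, Busy, Err, Load}
Sat(AX (AX (safe ∨ ¬r))) = {s : every successor in {Grant, Reset, Req, Busy, Err, Load}} = {Grant, Done, Reset, Req, Busy}
Err ∉ Sat(AX (AX (safe ∨ ¬r))) = {Grant, Done, Reset, Req, Busy}, so the formula does not hold at Err.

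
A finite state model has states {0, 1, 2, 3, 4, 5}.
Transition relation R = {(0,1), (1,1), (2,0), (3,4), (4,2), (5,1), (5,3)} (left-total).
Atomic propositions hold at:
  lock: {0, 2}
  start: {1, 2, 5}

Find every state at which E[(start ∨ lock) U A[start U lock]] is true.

Sat(start ∨ lock) = {0, 1, 2, 5}
A[start U lock]: least fixpoint, start Z0 = Sat(lock) = {0, 2}, add states in Sat(start) with every successor in Z. Already a fixed point.
Sat(A[start U lock]) = {0, 2}
E[(start ∨ lock) U A[start U lock]]: least fixpoint, start Z0 = Sat(A[start U lock]) = {0, 2}, add states in Sat(start ∨ lock) with some successor in Z. Already a fixed point.
Sat(E[(start ∨ lock) U A[start U lock]]) = {0, 2}

{0, 2}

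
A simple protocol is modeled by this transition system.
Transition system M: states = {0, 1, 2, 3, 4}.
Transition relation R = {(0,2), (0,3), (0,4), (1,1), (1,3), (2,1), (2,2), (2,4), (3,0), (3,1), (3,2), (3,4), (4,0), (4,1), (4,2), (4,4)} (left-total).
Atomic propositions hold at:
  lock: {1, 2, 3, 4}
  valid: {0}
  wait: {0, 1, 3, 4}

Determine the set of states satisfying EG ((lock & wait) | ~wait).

Sat(lock & wait) = {1, 3, 4}
Sat(~wait) = {2}
Sat((lock & wait) | ~wait) = {1, 2, 3, 4}
EG ((lock & wait) | ~wait): greatest fixpoint, start Z0 = {1, 2, 3, 4}, keep only states in Sat with some successor in Z. Already a fixed point.
Sat(EG ((lock & wait) | ~wait)) = {1, 2, 3, 4}

{1, 2, 3, 4}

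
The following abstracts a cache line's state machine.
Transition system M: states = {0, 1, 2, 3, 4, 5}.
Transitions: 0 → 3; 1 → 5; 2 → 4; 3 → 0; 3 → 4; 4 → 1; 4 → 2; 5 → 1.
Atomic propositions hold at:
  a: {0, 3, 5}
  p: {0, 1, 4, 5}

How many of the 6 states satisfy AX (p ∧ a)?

Sat(p ∧ a) = {0, 5}
Sat(AX (p ∧ a)) = {s : every successor in {0, 5}} = {1}
|Sat(AX (p ∧ a))| = |{1}| = 1.

1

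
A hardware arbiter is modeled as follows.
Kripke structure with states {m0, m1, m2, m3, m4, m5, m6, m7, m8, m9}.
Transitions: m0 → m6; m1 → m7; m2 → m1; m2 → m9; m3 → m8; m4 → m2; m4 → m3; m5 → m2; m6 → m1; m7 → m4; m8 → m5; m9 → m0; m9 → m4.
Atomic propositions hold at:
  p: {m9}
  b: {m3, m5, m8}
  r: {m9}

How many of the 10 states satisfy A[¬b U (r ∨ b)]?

Sat(¬b) = {m0, m1, m2, m4, m6, m7, m9}
Sat(r ∨ b) = {m3, m5, m8, m9}
A[¬b U (r ∨ b)]: least fixpoint, start Z0 = Sat((r ∨ b)) = {m3, m5, m8, m9}, add states in Sat(¬b) with every successor in Z. Already a fixed point.
Sat(A[¬b U (r ∨ b)]) = {m3, m5, m8, m9}
|Sat(A[¬b U (r ∨ b)])| = |{m3, m5, m8, m9}| = 4.

4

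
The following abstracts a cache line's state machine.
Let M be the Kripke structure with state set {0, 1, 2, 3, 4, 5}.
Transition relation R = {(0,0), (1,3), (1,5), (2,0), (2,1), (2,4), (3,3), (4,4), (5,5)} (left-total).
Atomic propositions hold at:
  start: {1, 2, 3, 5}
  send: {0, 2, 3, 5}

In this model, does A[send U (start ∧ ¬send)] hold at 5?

Sat(¬send) = {1, 4}
Sat(start ∧ ¬send) = {1}
A[send U (start ∧ ¬send)]: least fixpoint, start Z0 = Sat((start ∧ ¬send)) = {1}, add states in Sat(send) with every successor in Z. Already a fixed point.
Sat(A[send U (start ∧ ¬send)]) = {1}
5 ∉ Sat(A[send U (start ∧ ¬send)]) = {1}, so the formula does not hold at 5.

No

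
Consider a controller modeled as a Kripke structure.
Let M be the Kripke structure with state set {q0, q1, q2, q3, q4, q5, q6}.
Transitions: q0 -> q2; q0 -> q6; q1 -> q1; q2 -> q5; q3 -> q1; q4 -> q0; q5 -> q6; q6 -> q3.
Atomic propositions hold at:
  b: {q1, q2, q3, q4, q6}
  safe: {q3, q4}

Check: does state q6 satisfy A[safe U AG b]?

Yes

AG b: greatest fixpoint, start Z0 = {q1, q2, q3, q4, q6}, keep only states in Sat with every successor in Z. Z1 = {q1, q3, q6}; fixed.
Sat(AG b) = {q1, q3, q6}
A[safe U AG b]: least fixpoint, start Z0 = Sat(AG b) = {q1, q3, q6}, add states in Sat(safe) with every successor in Z. Already a fixed point.
Sat(A[safe U AG b]) = {q1, q3, q6}
q6 ∈ Sat(A[safe U AG b]) = {q1, q3, q6}, so the formula holds at q6.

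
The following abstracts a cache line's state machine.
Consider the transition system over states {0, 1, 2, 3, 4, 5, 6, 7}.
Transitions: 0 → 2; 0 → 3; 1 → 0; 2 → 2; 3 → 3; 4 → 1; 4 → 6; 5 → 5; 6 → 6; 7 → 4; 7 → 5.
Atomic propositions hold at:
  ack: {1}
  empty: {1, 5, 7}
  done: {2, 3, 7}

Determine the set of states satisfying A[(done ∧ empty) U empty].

{1, 5, 7}

Sat(done ∧ empty) = {7}
A[(done ∧ empty) U empty]: least fixpoint, start Z0 = Sat(empty) = {1, 5, 7}, add states in Sat(done ∧ empty) with every successor in Z. Already a fixed point.
Sat(A[(done ∧ empty) U empty]) = {1, 5, 7}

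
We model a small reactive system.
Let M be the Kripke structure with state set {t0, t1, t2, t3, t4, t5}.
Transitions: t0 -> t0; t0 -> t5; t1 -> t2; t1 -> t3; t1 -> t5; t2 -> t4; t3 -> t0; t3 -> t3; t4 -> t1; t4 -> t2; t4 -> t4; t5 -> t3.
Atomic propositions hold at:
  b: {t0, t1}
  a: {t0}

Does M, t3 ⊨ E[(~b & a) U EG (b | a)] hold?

Sat(~b) = {t2, t3, t4, t5}
Sat(~b & a) = ∅
Sat(b | a) = {t0, t1}
EG (b | a): greatest fixpoint, start Z0 = {t0, t1}, keep only states in Sat with some successor in Z. Z1 = {t0}; fixed.
Sat(EG (b | a)) = {t0}
E[(~b & a) U EG (b | a)]: least fixpoint, start Z0 = Sat(EG (b | a)) = {t0}, add states in Sat(~b & a) with some successor in Z. Already a fixed point.
Sat(E[(~b & a) U EG (b | a)]) = {t0}
t3 ∉ Sat(E[(~b & a) U EG (b | a)]) = {t0}, so the formula does not hold at t3.

No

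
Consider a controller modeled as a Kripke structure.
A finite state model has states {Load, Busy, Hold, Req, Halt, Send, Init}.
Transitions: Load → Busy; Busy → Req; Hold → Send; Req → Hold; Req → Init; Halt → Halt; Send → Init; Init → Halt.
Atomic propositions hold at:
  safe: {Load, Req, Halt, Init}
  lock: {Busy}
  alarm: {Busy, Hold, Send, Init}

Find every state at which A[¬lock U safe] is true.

{Load, Hold, Req, Halt, Send, Init}

Sat(¬lock) = {Load, Hold, Req, Halt, Send, Init}
A[¬lock U safe]: least fixpoint, start Z0 = Sat(safe) = {Load, Req, Halt, Init}, add states in Sat(¬lock) with every successor in Z. Z1 = {Load, Req, Halt, Send, Init}; Z2 = {Load, Hold, Req, Halt, Send, Init}; fixed.
Sat(A[¬lock U safe]) = {Load, Hold, Req, Halt, Send, Init}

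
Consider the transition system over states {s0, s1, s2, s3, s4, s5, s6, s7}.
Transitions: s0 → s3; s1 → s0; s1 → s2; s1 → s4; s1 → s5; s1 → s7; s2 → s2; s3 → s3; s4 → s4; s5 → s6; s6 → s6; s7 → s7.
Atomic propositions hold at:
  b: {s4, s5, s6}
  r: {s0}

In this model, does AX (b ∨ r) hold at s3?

Sat(b ∨ r) = {s0, s4, s5, s6}
Sat(AX (b ∨ r)) = {s : every successor in {s0, s4, s5, s6}} = {s4, s5, s6}
s3 ∉ Sat(AX (b ∨ r)) = {s4, s5, s6}, so the formula does not hold at s3.

No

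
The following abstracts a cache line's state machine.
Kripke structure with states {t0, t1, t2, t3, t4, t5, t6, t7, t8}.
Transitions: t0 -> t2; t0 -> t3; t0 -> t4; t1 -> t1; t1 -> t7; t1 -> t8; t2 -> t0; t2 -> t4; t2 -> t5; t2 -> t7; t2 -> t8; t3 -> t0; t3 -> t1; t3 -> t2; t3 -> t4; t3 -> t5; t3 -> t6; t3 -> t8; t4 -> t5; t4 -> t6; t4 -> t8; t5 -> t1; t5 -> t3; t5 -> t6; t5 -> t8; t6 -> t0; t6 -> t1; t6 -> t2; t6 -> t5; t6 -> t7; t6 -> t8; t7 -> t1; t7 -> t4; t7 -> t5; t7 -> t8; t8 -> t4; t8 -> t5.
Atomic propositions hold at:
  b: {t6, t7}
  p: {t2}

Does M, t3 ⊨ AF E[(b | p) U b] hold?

No

Sat(b | p) = {t2, t6, t7}
E[(b | p) U b]: least fixpoint, start Z0 = Sat(b) = {t6, t7}, add states in Sat(b | p) with some successor in Z. Z1 = {t2, t6, t7}; fixed.
Sat(E[(b | p) U b]) = {t2, t6, t7}
AF E[(b | p) U b]: least fixpoint, start Z0 = {t2, t6, t7}, add states with every successor in Z. Already a fixed point.
Sat(AF E[(b | p) U b]) = {t2, t6, t7}
t3 ∉ Sat(AF E[(b | p) U b]) = {t2, t6, t7}, so the formula does not hold at t3.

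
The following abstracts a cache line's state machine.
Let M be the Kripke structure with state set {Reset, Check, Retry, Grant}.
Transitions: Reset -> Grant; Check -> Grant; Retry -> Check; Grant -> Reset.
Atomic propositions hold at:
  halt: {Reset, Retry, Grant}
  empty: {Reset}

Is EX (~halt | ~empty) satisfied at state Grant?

Sat(~halt) = {Check}
Sat(~empty) = {Check, Retry, Grant}
Sat(~halt | ~empty) = {Check, Retry, Grant}
Sat(EX (~halt | ~empty)) = {s : some successor in {Check, Retry, Grant}} = {Reset, Check, Retry}
Grant ∉ Sat(EX (~halt | ~empty)) = {Reset, Check, Retry}, so the formula does not hold at Grant.

No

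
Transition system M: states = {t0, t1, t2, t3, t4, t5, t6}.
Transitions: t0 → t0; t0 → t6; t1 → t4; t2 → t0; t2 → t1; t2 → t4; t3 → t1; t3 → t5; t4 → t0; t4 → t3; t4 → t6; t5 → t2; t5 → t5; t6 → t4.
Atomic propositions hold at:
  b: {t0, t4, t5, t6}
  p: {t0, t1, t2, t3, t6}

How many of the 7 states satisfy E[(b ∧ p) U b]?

Sat(b ∧ p) = {t0, t6}
E[(b ∧ p) U b]: least fixpoint, start Z0 = Sat(b) = {t0, t4, t5, t6}, add states in Sat(b ∧ p) with some successor in Z. Already a fixed point.
Sat(E[(b ∧ p) U b]) = {t0, t4, t5, t6}
|Sat(E[(b ∧ p) U b])| = |{t0, t4, t5, t6}| = 4.

4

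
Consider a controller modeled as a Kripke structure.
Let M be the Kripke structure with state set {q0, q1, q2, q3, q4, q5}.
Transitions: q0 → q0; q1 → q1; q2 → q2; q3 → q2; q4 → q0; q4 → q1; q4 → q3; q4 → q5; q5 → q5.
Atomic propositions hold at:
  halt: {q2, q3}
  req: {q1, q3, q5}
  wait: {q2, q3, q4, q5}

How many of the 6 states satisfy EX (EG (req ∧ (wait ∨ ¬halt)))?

3

Sat(¬halt) = {q0, q1, q4, q5}
Sat(wait ∨ ¬halt) = {q0, q1, q2, q3, q4, q5}
Sat(req ∧ (wait ∨ ¬halt)) = {q1, q3, q5}
EG (req ∧ (wait ∨ ¬halt)): greatest fixpoint, start Z0 = {q1, q3, q5}, keep only states in Sat with some successor in Z. Z1 = {q1, q5}; fixed.
Sat(EG (req ∧ (wait ∨ ¬halt))) = {q1, q5}
Sat(EX (EG (req ∧ (wait ∨ ¬halt)))) = {s : some successor in {q1, q5}} = {q1, q4, q5}
|Sat(EX (EG (req ∧ (wait ∨ ¬halt))))| = |{q1, q4, q5}| = 3.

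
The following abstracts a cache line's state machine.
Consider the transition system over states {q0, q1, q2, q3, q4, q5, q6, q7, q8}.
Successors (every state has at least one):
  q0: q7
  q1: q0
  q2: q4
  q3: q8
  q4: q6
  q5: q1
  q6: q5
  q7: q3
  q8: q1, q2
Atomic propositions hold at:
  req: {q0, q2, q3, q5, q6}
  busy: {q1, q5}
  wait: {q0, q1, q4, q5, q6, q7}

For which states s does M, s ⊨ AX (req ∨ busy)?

Sat(req ∨ busy) = {q0, q1, q2, q3, q5, q6}
Sat(AX (req ∨ busy)) = {s : every successor in {q0, q1, q2, q3, q5, q6}} = {q1, q4, q5, q6, q7, q8}

{q1, q4, q5, q6, q7, q8}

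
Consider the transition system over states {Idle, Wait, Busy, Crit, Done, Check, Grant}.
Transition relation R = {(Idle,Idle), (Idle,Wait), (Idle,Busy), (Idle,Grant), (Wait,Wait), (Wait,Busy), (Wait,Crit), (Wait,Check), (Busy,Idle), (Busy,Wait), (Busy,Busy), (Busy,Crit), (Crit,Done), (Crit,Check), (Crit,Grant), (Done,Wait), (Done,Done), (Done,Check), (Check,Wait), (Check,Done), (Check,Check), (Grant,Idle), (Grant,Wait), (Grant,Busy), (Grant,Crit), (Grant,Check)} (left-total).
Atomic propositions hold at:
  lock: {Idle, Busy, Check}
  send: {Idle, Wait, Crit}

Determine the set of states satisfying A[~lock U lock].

{Idle, Busy, Check}

Sat(~lock) = {Wait, Crit, Done, Grant}
A[~lock U lock]: least fixpoint, start Z0 = Sat(lock) = {Idle, Busy, Check}, add states in Sat(~lock) with every successor in Z. Already a fixed point.
Sat(A[~lock U lock]) = {Idle, Busy, Check}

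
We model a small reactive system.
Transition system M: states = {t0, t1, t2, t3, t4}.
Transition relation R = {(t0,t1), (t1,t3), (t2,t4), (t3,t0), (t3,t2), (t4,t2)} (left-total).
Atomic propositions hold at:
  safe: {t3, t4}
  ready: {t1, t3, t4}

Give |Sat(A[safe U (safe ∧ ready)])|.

2

Sat(safe ∧ ready) = {t3, t4}
A[safe U (safe ∧ ready)]: least fixpoint, start Z0 = Sat((safe ∧ ready)) = {t3, t4}, add states in Sat(safe) with every successor in Z. Already a fixed point.
Sat(A[safe U (safe ∧ ready)]) = {t3, t4}
|Sat(A[safe U (safe ∧ ready)])| = |{t3, t4}| = 2.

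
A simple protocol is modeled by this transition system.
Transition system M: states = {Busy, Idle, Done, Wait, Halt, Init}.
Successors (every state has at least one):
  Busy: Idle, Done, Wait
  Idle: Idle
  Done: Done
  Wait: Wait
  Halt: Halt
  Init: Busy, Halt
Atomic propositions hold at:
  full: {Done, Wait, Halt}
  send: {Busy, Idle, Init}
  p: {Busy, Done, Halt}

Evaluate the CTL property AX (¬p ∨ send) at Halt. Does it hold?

Sat(¬p) = {Idle, Wait, Init}
Sat(¬p ∨ send) = {Busy, Idle, Wait, Init}
Sat(AX (¬p ∨ send)) = {s : every successor in {Busy, Idle, Wait, Init}} = {Idle, Wait}
Halt ∉ Sat(AX (¬p ∨ send)) = {Idle, Wait}, so the formula does not hold at Halt.

No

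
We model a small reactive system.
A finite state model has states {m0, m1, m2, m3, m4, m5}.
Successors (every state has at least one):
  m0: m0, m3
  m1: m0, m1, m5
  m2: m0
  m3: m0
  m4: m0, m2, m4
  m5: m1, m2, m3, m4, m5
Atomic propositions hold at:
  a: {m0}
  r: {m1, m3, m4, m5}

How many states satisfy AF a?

3

AF a: least fixpoint, start Z0 = {m0}, add states with every successor in Z. Z1 = {m0, m2, m3}; fixed.
Sat(AF a) = {m0, m2, m3}
|Sat(AF a)| = |{m0, m2, m3}| = 3.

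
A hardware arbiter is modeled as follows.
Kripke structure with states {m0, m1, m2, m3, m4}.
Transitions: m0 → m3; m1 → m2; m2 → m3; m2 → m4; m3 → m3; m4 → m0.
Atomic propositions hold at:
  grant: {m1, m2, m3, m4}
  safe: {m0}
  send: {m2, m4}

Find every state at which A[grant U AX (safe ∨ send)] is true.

{m1, m4}

Sat(safe ∨ send) = {m0, m2, m4}
Sat(AX (safe ∨ send)) = {s : every successor in {m0, m2, m4}} = {m1, m4}
A[grant U AX (safe ∨ send)]: least fixpoint, start Z0 = Sat(AX (safe ∨ send)) = {m1, m4}, add states in Sat(grant) with every successor in Z. Already a fixed point.
Sat(A[grant U AX (safe ∨ send)]) = {m1, m4}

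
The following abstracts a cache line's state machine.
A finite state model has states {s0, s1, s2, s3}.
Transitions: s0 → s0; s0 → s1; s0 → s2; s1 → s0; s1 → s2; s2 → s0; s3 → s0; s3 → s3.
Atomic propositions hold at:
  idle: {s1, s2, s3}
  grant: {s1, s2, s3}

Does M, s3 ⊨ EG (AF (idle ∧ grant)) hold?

Yes

Sat(idle ∧ grant) = {s1, s2, s3}
AF (idle ∧ grant): least fixpoint, start Z0 = {s1, s2, s3}, add states with every successor in Z. Already a fixed point.
Sat(AF (idle ∧ grant)) = {s1, s2, s3}
EG (AF (idle ∧ grant)): greatest fixpoint, start Z0 = {s1, s2, s3}, keep only states in Sat with some successor in Z. Z1 = {s1, s3}; Z2 = {s3}; fixed.
Sat(EG (AF (idle ∧ grant))) = {s3}
s3 ∈ Sat(EG (AF (idle ∧ grant))) = {s3}, so the formula holds at s3.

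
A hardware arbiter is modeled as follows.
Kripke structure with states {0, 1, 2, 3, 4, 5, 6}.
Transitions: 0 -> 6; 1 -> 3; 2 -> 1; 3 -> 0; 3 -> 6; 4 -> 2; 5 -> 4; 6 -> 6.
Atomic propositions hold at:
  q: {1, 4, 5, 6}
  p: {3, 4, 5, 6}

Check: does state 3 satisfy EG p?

Yes

EG p: greatest fixpoint, start Z0 = {3, 4, 5, 6}, keep only states in Sat with some successor in Z. Z1 = {3, 5, 6}; Z2 = {3, 6}; fixed.
Sat(EG p) = {3, 6}
3 ∈ Sat(EG p) = {3, 6}, so the formula holds at 3.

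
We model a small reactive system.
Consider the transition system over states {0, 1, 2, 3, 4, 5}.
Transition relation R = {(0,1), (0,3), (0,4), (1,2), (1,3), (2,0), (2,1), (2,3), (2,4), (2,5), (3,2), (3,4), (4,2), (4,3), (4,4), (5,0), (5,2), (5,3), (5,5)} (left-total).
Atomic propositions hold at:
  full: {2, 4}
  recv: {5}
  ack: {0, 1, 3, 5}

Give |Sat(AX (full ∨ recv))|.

1

Sat(full ∨ recv) = {2, 4, 5}
Sat(AX (full ∨ recv)) = {s : every successor in {2, 4, 5}} = {3}
|Sat(AX (full ∨ recv))| = |{3}| = 1.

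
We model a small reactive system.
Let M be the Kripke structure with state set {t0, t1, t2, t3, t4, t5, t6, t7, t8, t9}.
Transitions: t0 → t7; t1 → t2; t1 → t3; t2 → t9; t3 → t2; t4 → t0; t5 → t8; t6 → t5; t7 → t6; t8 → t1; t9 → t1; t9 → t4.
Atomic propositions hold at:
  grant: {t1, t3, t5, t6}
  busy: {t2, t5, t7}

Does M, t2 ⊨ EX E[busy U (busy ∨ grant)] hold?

No

Sat(busy ∨ grant) = {t1, t2, t3, t5, t6, t7}
E[busy U (busy ∨ grant)]: least fixpoint, start Z0 = Sat((busy ∨ grant)) = {t1, t2, t3, t5, t6, t7}, add states in Sat(busy) with some successor in Z. Already a fixed point.
Sat(E[busy U (busy ∨ grant)]) = {t1, t2, t3, t5, t6, t7}
Sat(EX E[busy U (busy ∨ grant)]) = {s : some successor in {t1, t2, t3, t5, t6, t7}} = {t0, t1, t3, t6, t7, t8, t9}
t2 ∉ Sat(EX E[busy U (busy ∨ grant)]) = {t0, t1, t3, t6, t7, t8, t9}, so the formula does not hold at t2.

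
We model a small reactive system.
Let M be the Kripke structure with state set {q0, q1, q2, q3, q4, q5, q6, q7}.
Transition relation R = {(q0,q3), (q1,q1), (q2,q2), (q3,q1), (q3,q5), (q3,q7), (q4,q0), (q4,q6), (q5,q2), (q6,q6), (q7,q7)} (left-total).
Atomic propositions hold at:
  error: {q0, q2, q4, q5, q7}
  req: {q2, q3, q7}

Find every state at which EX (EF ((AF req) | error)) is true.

AF req: least fixpoint, start Z0 = {q2, q3, q7}, add states with every successor in Z. Z1 = {q0, q2, q3, q5, q7}; fixed.
Sat(AF req) = {q0, q2, q3, q5, q7}
Sat((AF req) | error) = {q0, q2, q3, q4, q5, q7}
EF ((AF req) | error): least fixpoint, start Z0 = {q0, q2, q3, q4, q5, q7}, add states with some successor in Z. Already a fixed point.
Sat(EF ((AF req) | error)) = {q0, q2, q3, q4, q5, q7}
Sat(EX (EF ((AF req) | error))) = {s : some successor in {q0, q2, q3, q4, q5, q7}} = {q0, q2, q3, q4, q5, q7}

{q0, q2, q3, q4, q5, q7}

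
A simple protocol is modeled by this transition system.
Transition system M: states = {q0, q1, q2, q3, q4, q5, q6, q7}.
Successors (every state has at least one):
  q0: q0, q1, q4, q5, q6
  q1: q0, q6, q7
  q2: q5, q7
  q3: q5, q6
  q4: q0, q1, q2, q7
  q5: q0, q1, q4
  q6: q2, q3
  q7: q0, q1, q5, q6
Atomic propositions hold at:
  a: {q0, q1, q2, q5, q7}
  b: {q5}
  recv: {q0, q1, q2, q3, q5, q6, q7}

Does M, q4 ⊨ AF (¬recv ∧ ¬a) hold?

Yes

Sat(¬recv) = {q4}
Sat(¬a) = {q3, q4, q6}
Sat(¬recv ∧ ¬a) = {q4}
AF (¬recv ∧ ¬a): least fixpoint, start Z0 = {q4}, add states with every successor in Z. Already a fixed point.
Sat(AF (¬recv ∧ ¬a)) = {q4}
q4 ∈ Sat(AF (¬recv ∧ ¬a)) = {q4}, so the formula holds at q4.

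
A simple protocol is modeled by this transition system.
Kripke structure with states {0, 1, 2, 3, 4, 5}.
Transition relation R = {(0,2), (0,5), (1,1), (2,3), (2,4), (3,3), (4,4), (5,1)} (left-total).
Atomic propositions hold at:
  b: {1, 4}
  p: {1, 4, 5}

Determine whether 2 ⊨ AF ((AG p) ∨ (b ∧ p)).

AG p: greatest fixpoint, start Z0 = {1, 4, 5}, keep only states in Sat with every successor in Z. Already a fixed point.
Sat(AG p) = {1, 4, 5}
Sat(b ∧ p) = {1, 4}
Sat((AG p) ∨ (b ∧ p)) = {1, 4, 5}
AF ((AG p) ∨ (b ∧ p)): least fixpoint, start Z0 = {1, 4, 5}, add states with every successor in Z. Already a fixed point.
Sat(AF ((AG p) ∨ (b ∧ p))) = {1, 4, 5}
2 ∉ Sat(AF ((AG p) ∨ (b ∧ p))) = {1, 4, 5}, so the formula does not hold at 2.

No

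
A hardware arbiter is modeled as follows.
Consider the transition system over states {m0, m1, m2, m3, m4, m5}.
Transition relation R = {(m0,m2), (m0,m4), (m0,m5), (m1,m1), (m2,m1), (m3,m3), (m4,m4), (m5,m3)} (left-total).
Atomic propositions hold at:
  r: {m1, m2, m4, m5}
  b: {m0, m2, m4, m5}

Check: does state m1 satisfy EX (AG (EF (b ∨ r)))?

Yes

Sat(b ∨ r) = {m0, m1, m2, m4, m5}
EF (b ∨ r): least fixpoint, start Z0 = {m0, m1, m2, m4, m5}, add states with some successor in Z. Already a fixed point.
Sat(EF (b ∨ r)) = {m0, m1, m2, m4, m5}
AG (EF (b ∨ r)): greatest fixpoint, start Z0 = {m0, m1, m2, m4, m5}, keep only states in Sat with every successor in Z. Z1 = {m0, m1, m2, m4}; Z2 = {m1, m2, m4}; fixed.
Sat(AG (EF (b ∨ r))) = {m1, m2, m4}
Sat(EX (AG (EF (b ∨ r)))) = {s : some successor in {m1, m2, m4}} = {m0, m1, m2, m4}
m1 ∈ Sat(EX (AG (EF (b ∨ r)))) = {m0, m1, m2, m4}, so the formula holds at m1.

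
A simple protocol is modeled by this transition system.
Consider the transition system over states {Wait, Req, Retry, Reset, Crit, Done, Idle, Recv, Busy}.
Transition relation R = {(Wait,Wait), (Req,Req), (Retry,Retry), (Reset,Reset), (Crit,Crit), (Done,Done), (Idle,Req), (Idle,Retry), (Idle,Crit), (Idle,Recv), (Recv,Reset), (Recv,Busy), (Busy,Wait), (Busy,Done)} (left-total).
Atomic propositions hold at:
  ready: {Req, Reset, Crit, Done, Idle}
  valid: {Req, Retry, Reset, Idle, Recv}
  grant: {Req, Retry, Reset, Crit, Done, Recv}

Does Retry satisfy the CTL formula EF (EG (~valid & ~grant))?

No

Sat(~valid) = {Wait, Crit, Done, Busy}
Sat(~grant) = {Wait, Idle, Busy}
Sat(~valid & ~grant) = {Wait, Busy}
EG (~valid & ~grant): greatest fixpoint, start Z0 = {Wait, Busy}, keep only states in Sat with some successor in Z. Already a fixed point.
Sat(EG (~valid & ~grant)) = {Wait, Busy}
EF (EG (~valid & ~grant)): least fixpoint, start Z0 = {Wait, Busy}, add states with some successor in Z. Z1 = {Wait, Recv, Busy}; Z2 = {Wait, Idle, Recv, Busy}; fixed.
Sat(EF (EG (~valid & ~grant))) = {Wait, Idle, Recv, Busy}
Retry ∉ Sat(EF (EG (~valid & ~grant))) = {Wait, Idle, Recv, Busy}, so the formula does not hold at Retry.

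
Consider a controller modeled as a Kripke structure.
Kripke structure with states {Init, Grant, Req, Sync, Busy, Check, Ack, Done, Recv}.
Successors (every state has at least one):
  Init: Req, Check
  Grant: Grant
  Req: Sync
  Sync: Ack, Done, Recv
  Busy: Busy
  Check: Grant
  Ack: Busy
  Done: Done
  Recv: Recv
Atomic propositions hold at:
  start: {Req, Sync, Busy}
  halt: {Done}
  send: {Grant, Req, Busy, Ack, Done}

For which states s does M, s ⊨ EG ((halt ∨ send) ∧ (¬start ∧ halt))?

Sat(halt ∨ send) = {Grant, Req, Busy, Ack, Done}
Sat(¬start) = {Init, Grant, Check, Ack, Done, Recv}
Sat(¬start ∧ halt) = {Done}
Sat((halt ∨ send) ∧ (¬start ∧ halt)) = {Done}
EG ((halt ∨ send) ∧ (¬start ∧ halt)): greatest fixpoint, start Z0 = {Done}, keep only states in Sat with some successor in Z. Already a fixed point.
Sat(EG ((halt ∨ send) ∧ (¬start ∧ halt))) = {Done}

{Done}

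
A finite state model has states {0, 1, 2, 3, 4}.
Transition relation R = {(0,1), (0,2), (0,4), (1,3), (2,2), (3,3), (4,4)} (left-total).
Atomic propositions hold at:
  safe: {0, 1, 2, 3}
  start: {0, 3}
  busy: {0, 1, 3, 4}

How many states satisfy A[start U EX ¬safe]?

Sat(¬safe) = {4}
Sat(EX ¬safe) = {s : some successor in {4}} = {0, 4}
A[start U EX ¬safe]: least fixpoint, start Z0 = Sat(EX ¬safe) = {0, 4}, add states in Sat(start) with every successor in Z. Already a fixed point.
Sat(A[start U EX ¬safe]) = {0, 4}
|Sat(A[start U EX ¬safe])| = |{0, 4}| = 2.

2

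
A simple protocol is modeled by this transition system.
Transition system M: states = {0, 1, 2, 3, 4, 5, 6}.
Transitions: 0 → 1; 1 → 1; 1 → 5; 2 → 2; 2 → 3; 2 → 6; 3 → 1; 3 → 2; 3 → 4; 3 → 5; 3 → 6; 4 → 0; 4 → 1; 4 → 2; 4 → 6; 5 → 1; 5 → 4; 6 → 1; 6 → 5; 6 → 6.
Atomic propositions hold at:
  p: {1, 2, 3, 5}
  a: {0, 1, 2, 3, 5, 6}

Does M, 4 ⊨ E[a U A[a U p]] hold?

No

A[a U p]: least fixpoint, start Z0 = Sat(p) = {1, 2, 3, 5}, add states in Sat(a) with every successor in Z. Z1 = {0, 1, 2, 3, 5}; fixed.
Sat(A[a U p]) = {0, 1, 2, 3, 5}
E[a U A[a U p]]: least fixpoint, start Z0 = Sat(A[a U p]) = {0, 1, 2, 3, 5}, add states in Sat(a) with some successor in Z. Z1 = {0, 1, 2, 3, 5, 6}; fixed.
Sat(E[a U A[a U p]]) = {0, 1, 2, 3, 5, 6}
4 ∉ Sat(E[a U A[a U p]]) = {0, 1, 2, 3, 5, 6}, so the formula does not hold at 4.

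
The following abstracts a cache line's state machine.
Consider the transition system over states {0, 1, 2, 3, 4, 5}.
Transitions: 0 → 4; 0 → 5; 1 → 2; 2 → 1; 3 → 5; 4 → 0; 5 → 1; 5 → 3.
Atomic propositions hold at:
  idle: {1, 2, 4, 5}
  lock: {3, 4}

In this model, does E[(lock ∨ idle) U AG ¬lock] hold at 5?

Yes

Sat(lock ∨ idle) = {1, 2, 3, 4, 5}
Sat(¬lock) = {0, 1, 2, 5}
AG ¬lock: greatest fixpoint, start Z0 = {0, 1, 2, 5}, keep only states in Sat with every successor in Z. Z1 = {1, 2}; fixed.
Sat(AG ¬lock) = {1, 2}
E[(lock ∨ idle) U AG ¬lock]: least fixpoint, start Z0 = Sat(AG ¬lock) = {1, 2}, add states in Sat(lock ∨ idle) with some successor in Z. Z1 = {1, 2, 5}; Z2 = {1, 2, 3, 5}; fixed.
Sat(E[(lock ∨ idle) U AG ¬lock]) = {1, 2, 3, 5}
5 ∈ Sat(E[(lock ∨ idle) U AG ¬lock]) = {1, 2, 3, 5}, so the formula holds at 5.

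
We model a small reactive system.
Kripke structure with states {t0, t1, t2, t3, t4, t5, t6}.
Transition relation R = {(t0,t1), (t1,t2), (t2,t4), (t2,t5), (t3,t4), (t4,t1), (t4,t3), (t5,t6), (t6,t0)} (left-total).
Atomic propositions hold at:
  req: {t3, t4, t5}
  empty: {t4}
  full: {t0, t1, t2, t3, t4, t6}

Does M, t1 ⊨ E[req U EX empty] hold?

Sat(EX empty) = {s : some successor in {t4}} = {t2, t3}
E[req U EX empty]: least fixpoint, start Z0 = Sat(EX empty) = {t2, t3}, add states in Sat(req) with some successor in Z. Z1 = {t2, t3, t4}; fixed.
Sat(E[req U EX empty]) = {t2, t3, t4}
t1 ∉ Sat(E[req U EX empty]) = {t2, t3, t4}, so the formula does not hold at t1.

No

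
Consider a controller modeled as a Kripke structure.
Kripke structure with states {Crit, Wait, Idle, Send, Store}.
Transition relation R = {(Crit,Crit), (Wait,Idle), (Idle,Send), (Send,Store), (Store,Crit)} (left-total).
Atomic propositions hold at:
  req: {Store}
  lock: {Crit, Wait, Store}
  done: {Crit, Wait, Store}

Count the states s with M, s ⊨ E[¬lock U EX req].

2

Sat(¬lock) = {Idle, Send}
Sat(EX req) = {s : some successor in {Store}} = {Send}
E[¬lock U EX req]: least fixpoint, start Z0 = Sat(EX req) = {Send}, add states in Sat(¬lock) with some successor in Z. Z1 = {Idle, Send}; fixed.
Sat(E[¬lock U EX req]) = {Idle, Send}
|Sat(E[¬lock U EX req])| = |{Idle, Send}| = 2.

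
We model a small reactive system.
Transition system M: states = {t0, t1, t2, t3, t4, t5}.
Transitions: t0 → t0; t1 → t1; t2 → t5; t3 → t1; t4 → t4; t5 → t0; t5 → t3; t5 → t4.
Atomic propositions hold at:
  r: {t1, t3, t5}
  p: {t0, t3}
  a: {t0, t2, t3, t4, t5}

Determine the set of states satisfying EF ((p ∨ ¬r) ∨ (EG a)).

Sat(¬r) = {t0, t2, t4}
Sat(p ∨ ¬r) = {t0, t2, t3, t4}
EG a: greatest fixpoint, start Z0 = {t0, t2, t3, t4, t5}, keep only states in Sat with some successor in Z. Z1 = {t0, t2, t4, t5}; fixed.
Sat(EG a) = {t0, t2, t4, t5}
Sat((p ∨ ¬r) ∨ (EG a)) = {t0, t2, t3, t4, t5}
EF ((p ∨ ¬r) ∨ (EG a)): least fixpoint, start Z0 = {t0, t2, t3, t4, t5}, add states with some successor in Z. Already a fixed point.
Sat(EF ((p ∨ ¬r) ∨ (EG a))) = {t0, t2, t3, t4, t5}

{t0, t2, t3, t4, t5}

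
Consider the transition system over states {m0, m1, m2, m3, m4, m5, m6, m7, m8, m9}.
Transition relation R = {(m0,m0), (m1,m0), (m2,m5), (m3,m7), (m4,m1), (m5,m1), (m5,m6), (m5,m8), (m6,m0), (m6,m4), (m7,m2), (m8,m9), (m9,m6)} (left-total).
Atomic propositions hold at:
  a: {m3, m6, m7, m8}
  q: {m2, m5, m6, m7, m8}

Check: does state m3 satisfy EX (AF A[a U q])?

A[a U q]: least fixpoint, start Z0 = Sat(q) = {m2, m5, m6, m7, m8}, add states in Sat(a) with every successor in Z. Z1 = {m2, m3, m5, m6, m7, m8}; fixed.
Sat(A[a U q]) = {m2, m3, m5, m6, m7, m8}
AF A[a U q]: least fixpoint, start Z0 = {m2, m3, m5, m6, m7, m8}, add states with every successor in Z. Z1 = {m2, m3, m5, m6, m7, m8, m9}; fixed.
Sat(AF A[a U q]) = {m2, m3, m5, m6, m7, m8, m9}
Sat(EX (AF A[a U q])) = {s : some successor in {m2, m3, m5, m6, m7, m8, m9}} = {m2, m3, m5, m7, m8, m9}
m3 ∈ Sat(EX (AF A[a U q])) = {m2, m3, m5, m7, m8, m9}, so the formula holds at m3.

Yes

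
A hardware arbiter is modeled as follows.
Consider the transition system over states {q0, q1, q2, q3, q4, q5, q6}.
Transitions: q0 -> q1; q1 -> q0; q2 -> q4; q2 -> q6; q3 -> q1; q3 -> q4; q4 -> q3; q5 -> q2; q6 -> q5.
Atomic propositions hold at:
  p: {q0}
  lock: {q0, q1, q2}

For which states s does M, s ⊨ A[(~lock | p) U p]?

{q0}

Sat(~lock) = {q3, q4, q5, q6}
Sat(~lock | p) = {q0, q3, q4, q5, q6}
A[(~lock | p) U p]: least fixpoint, start Z0 = Sat(p) = {q0}, add states in Sat(~lock | p) with every successor in Z. Already a fixed point.
Sat(A[(~lock | p) U p]) = {q0}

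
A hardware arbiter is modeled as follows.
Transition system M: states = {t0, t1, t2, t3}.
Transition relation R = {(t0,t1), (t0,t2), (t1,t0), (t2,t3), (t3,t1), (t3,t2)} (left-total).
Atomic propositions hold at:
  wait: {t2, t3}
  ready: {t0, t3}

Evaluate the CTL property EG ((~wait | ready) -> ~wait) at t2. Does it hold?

No

Sat(~wait) = {t0, t1}
Sat(~wait | ready) = {t0, t1, t3}
Sat((~wait | ready) -> ~wait) = {t0, t1, t2}
EG ((~wait | ready) -> ~wait): greatest fixpoint, start Z0 = {t0, t1, t2}, keep only states in Sat with some successor in Z. Z1 = {t0, t1}; fixed.
Sat(EG ((~wait | ready) -> ~wait)) = {t0, t1}
t2 ∉ Sat(EG ((~wait | ready) -> ~wait)) = {t0, t1}, so the formula does not hold at t2.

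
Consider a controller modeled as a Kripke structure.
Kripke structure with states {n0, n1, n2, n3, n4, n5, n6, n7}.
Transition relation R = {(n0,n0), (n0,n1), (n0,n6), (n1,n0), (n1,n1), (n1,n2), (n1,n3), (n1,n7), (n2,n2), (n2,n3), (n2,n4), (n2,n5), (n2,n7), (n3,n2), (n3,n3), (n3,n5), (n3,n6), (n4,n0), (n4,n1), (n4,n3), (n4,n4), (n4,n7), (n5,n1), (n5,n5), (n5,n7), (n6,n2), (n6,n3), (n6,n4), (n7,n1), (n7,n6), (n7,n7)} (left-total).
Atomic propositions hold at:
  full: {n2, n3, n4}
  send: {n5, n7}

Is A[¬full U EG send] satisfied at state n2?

Sat(¬full) = {n0, n1, n5, n6, n7}
EG send: greatest fixpoint, start Z0 = {n5, n7}, keep only states in Sat with some successor in Z. Already a fixed point.
Sat(EG send) = {n5, n7}
A[¬full U EG send]: least fixpoint, start Z0 = Sat(EG send) = {n5, n7}, add states in Sat(¬full) with every successor in Z. Already a fixed point.
Sat(A[¬full U EG send]) = {n5, n7}
n2 ∉ Sat(A[¬full U EG send]) = {n5, n7}, so the formula does not hold at n2.

No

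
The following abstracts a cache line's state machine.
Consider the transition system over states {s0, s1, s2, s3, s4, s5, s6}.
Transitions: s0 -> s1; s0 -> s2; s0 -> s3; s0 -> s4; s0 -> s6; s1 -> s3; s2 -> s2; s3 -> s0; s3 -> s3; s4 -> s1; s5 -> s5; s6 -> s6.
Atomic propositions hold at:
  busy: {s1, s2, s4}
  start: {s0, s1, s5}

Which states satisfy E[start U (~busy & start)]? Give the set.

Sat(~busy) = {s0, s3, s5, s6}
Sat(~busy & start) = {s0, s5}
E[start U (~busy & start)]: least fixpoint, start Z0 = Sat((~busy & start)) = {s0, s5}, add states in Sat(start) with some successor in Z. Already a fixed point.
Sat(E[start U (~busy & start)]) = {s0, s5}

{s0, s5}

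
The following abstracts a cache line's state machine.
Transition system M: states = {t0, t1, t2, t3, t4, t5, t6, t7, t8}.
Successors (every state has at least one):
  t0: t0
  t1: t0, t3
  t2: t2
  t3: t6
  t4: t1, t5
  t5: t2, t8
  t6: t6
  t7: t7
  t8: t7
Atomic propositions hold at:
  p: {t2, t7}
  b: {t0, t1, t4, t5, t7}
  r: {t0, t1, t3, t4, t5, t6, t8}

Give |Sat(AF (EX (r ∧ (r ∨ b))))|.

6

Sat(r ∨ b) = {t0, t1, t3, t4, t5, t6, t7, t8}
Sat(r ∧ (r ∨ b)) = {t0, t1, t3, t4, t5, t6, t8}
Sat(EX (r ∧ (r ∨ b))) = {s : some successor in {t0, t1, t3, t4, t5, t6, t8}} = {t0, t1, t3, t4, t5, t6}
AF (EX (r ∧ (r ∨ b))): least fixpoint, start Z0 = {t0, t1, t3, t4, t5, t6}, add states with every successor in Z. Already a fixed point.
Sat(AF (EX (r ∧ (r ∨ b)))) = {t0, t1, t3, t4, t5, t6}
|Sat(AF (EX (r ∧ (r ∨ b))))| = |{t0, t1, t3, t4, t5, t6}| = 6.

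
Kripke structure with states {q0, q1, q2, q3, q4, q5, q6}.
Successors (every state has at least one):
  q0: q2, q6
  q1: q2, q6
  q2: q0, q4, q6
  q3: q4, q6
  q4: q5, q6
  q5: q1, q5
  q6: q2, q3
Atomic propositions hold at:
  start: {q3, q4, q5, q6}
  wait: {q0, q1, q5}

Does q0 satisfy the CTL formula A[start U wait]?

Yes

A[start U wait]: least fixpoint, start Z0 = Sat(wait) = {q0, q1, q5}, add states in Sat(start) with every successor in Z. Already a fixed point.
Sat(A[start U wait]) = {q0, q1, q5}
q0 ∈ Sat(A[start U wait]) = {q0, q1, q5}, so the formula holds at q0.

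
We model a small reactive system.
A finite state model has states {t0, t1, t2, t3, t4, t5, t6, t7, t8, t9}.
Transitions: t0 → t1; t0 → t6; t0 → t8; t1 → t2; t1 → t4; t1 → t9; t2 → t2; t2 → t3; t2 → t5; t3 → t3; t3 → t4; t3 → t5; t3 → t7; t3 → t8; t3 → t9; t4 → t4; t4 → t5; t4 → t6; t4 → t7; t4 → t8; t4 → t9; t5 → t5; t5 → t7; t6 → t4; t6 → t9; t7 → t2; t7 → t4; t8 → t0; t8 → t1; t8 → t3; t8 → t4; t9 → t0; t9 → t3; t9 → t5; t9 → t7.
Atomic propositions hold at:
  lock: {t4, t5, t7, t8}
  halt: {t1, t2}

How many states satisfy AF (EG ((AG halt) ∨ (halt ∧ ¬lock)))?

2

AG halt: greatest fixpoint, start Z0 = {t1, t2}, keep only states in Sat with every successor in Z. Z1 = ∅; fixed.
Sat(AG halt) = ∅
Sat(¬lock) = {t0, t1, t2, t3, t6, t9}
Sat(halt ∧ ¬lock) = {t1, t2}
Sat((AG halt) ∨ (halt ∧ ¬lock)) = {t1, t2}
EG ((AG halt) ∨ (halt ∧ ¬lock)): greatest fixpoint, start Z0 = {t1, t2}, keep only states in Sat with some successor in Z. Already a fixed point.
Sat(EG ((AG halt) ∨ (halt ∧ ¬lock))) = {t1, t2}
AF (EG ((AG halt) ∨ (halt ∧ ¬lock))): least fixpoint, start Z0 = {t1, t2}, add states with every successor in Z. Already a fixed point.
Sat(AF (EG ((AG halt) ∨ (halt ∧ ¬lock)))) = {t1, t2}
|Sat(AF (EG ((AG halt) ∨ (halt ∧ ¬lock))))| = |{t1, t2}| = 2.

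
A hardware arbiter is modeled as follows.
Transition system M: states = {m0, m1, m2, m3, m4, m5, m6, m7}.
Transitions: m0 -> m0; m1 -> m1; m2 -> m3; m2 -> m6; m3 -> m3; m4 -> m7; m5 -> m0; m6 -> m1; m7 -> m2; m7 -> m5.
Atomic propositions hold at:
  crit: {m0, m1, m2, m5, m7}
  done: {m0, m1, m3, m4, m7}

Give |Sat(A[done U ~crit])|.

Sat(~crit) = {m3, m4, m6}
A[done U ~crit]: least fixpoint, start Z0 = Sat(~crit) = {m3, m4, m6}, add states in Sat(done) with every successor in Z. Already a fixed point.
Sat(A[done U ~crit]) = {m3, m4, m6}
|Sat(A[done U ~crit])| = |{m3, m4, m6}| = 3.

3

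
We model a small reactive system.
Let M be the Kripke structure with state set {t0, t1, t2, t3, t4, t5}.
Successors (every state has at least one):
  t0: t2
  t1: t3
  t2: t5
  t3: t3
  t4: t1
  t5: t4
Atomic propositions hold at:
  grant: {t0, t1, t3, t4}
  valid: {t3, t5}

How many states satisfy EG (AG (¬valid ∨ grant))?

Sat(¬valid) = {t0, t1, t2, t4}
Sat(¬valid ∨ grant) = {t0, t1, t2, t3, t4}
AG (¬valid ∨ grant): greatest fixpoint, start Z0 = {t0, t1, t2, t3, t4}, keep only states in Sat with every successor in Z. Z1 = {t0, t1, t3, t4}; Z2 = {t1, t3, t4}; fixed.
Sat(AG (¬valid ∨ grant)) = {t1, t3, t4}
EG (AG (¬valid ∨ grant)): greatest fixpoint, start Z0 = {t1, t3, t4}, keep only states in Sat with some successor in Z. Already a fixed point.
Sat(EG (AG (¬valid ∨ grant))) = {t1, t3, t4}
|Sat(EG (AG (¬valid ∨ grant)))| = |{t1, t3, t4}| = 3.

3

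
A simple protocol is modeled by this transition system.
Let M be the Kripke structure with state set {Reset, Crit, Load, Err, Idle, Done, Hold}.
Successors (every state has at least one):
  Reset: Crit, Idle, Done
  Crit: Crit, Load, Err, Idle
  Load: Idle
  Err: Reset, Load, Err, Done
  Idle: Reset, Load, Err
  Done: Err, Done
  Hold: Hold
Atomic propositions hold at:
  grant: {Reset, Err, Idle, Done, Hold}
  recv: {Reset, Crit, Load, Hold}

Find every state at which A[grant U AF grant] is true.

AF grant: least fixpoint, start Z0 = {Reset, Err, Idle, Done, Hold}, add states with every successor in Z. Z1 = {Reset, Load, Err, Idle, Done, Hold}; fixed.
Sat(AF grant) = {Reset, Load, Err, Idle, Done, Hold}
A[grant U AF grant]: least fixpoint, start Z0 = Sat(AF grant) = {Reset, Load, Err, Idle, Done, Hold}, add states in Sat(grant) with every successor in Z. Already a fixed point.
Sat(A[grant U AF grant]) = {Reset, Load, Err, Idle, Done, Hold}

{Reset, Load, Err, Idle, Done, Hold}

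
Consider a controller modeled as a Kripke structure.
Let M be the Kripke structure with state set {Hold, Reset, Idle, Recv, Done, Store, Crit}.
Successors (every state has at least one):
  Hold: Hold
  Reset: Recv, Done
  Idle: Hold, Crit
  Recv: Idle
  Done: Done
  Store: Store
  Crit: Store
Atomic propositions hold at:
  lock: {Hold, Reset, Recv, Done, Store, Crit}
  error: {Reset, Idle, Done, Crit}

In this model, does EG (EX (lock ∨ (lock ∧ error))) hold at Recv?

No

Sat(lock ∧ error) = {Reset, Done, Crit}
Sat(lock ∨ (lock ∧ error)) = {Hold, Reset, Recv, Done, Store, Crit}
Sat(EX (lock ∨ (lock ∧ error))) = {s : some successor in {Hold, Reset, Recv, Done, Store, Crit}} = {Hold, Reset, Idle, Done, Store, Crit}
EG (EX (lock ∨ (lock ∧ error))): greatest fixpoint, start Z0 = {Hold, Reset, Idle, Done, Store, Crit}, keep only states in Sat with some successor in Z. Already a fixed point.
Sat(EG (EX (lock ∨ (lock ∧ error)))) = {Hold, Reset, Idle, Done, Store, Crit}
Recv ∉ Sat(EG (EX (lock ∨ (lock ∧ error)))) = {Hold, Reset, Idle, Done, Store, Crit}, so the formula does not hold at Recv.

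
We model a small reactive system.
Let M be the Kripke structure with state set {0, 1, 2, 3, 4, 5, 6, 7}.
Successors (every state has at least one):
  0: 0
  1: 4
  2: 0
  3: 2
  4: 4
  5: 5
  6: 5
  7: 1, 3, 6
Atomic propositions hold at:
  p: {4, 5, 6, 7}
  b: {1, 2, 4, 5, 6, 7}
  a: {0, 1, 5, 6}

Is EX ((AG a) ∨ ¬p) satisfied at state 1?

No

AG a: greatest fixpoint, start Z0 = {0, 1, 5, 6}, keep only states in Sat with every successor in Z. Z1 = {0, 5, 6}; fixed.
Sat(AG a) = {0, 5, 6}
Sat(¬p) = {0, 1, 2, 3}
Sat((AG a) ∨ ¬p) = {0, 1, 2, 3, 5, 6}
Sat(EX ((AG a) ∨ ¬p)) = {s : some successor in {0, 1, 2, 3, 5, 6}} = {0, 2, 3, 5, 6, 7}
1 ∉ Sat(EX ((AG a) ∨ ¬p)) = {0, 2, 3, 5, 6, 7}, so the formula does not hold at 1.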